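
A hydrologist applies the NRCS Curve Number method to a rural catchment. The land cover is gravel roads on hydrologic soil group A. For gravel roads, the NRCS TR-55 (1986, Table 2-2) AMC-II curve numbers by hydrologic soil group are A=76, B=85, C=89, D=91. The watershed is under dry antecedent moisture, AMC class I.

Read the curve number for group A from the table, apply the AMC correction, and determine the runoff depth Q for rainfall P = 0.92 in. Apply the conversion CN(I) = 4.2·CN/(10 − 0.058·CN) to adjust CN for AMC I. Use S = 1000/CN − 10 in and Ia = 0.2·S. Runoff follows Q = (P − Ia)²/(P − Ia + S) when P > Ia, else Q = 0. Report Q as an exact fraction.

NRCS table: gravel roads, soil group A → CN(II) = 76
Dry (AMC I): CN(I) = 4.2·76/(10 − 0.058·76) = (1596/5)/(699/125) = 13300/233 ≈ 57.082
Max retention: S = 1000/(13300/233) − 10 = 1000/133 in (≈ 7.519 in)
Ia = 0.2·(1000/133) = 200/133 in ≈ 1.504 in
P = 0.920 ≤ Ia = 1.504 in: entire storm abstracted, Q = 0.

Q = 0 in ≈ 0.000 in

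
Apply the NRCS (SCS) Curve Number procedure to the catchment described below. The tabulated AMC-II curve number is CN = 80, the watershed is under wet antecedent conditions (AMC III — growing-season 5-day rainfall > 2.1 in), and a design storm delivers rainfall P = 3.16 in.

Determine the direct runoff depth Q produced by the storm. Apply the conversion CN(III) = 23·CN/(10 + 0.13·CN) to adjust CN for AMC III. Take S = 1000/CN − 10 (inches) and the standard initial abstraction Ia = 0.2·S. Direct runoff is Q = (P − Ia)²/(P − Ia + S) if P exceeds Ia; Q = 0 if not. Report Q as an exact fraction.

Adjust CN=80 to AMC III: 23·80/(10 + 0.13·80) → 1840 ÷ (102/5) = 4600/51 ≈ 90.196
Retention S: 1000/CN − 10 with CN=90.196 → S = 25/23 ≈ 1.087 in
Ia = 0.2S: 0.2·1.087 = 0.217 in (exactly 5/23)
P − Ia = 3.160 − 0.217 = 1692/575 ≈ 2.943 in (> 0, runoff occurs)
Q: (1692/575)² ÷ (2317/575) = 2862864/1332275 in (≈ 2.149 in)

Q = 2862864/1332275 in ≈ 2.149 in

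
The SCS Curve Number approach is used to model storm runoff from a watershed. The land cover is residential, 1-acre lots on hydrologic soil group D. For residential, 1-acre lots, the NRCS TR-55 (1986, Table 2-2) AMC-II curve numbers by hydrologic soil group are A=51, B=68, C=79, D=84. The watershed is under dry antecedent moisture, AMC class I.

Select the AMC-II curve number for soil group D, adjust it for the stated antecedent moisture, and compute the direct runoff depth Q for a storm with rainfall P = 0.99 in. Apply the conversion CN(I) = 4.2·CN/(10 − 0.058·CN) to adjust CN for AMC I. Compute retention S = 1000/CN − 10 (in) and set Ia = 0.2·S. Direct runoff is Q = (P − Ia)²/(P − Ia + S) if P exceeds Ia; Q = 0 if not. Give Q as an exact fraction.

NRCS table: residential, 1-acre lots, soil group D → CN(II) = 84
Dry (AMC I): CN(I) = 4.2·84/(10 − 0.058·84) = (1764/5)/(641/125) = 44100/641 ≈ 68.799
Retention S: 1000/CN − 10 with CN=68.799 → S = 2000/441 ≈ 4.535 in
Ia = 0.2S: 0.2·4.535 = 0.907 in (exactly 400/441)
Excess rainfall: 0.990 − 0.907 = 0.083 in; P > Ia so Q > 0
Q = (3659/44100)²/((3659/44100) + 2000/441) = (13388281/1944810000)/(203659/44100) = 13388281/8981361900 in ≈ 0.001 in

Q = 13388281/8981361900 in ≈ 0.001 in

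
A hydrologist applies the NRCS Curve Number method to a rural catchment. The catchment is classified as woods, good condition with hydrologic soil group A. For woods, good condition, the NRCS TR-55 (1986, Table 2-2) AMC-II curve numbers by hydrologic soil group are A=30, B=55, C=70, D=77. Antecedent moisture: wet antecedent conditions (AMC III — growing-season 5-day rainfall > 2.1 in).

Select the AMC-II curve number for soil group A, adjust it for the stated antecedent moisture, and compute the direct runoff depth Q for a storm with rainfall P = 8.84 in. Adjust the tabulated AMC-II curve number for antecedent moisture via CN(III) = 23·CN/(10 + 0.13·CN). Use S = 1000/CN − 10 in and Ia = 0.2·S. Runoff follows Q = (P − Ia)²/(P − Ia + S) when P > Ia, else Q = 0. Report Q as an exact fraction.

Q = 138039001/50454525 in ≈ 2.736 in

NRCS table: woods, good condition, soil group A → CN(II) = 30
Wet (AMC III): CN(III) = 23·30/(10 + 0.13·30) = 690/(139/10) = 6900/139 ≈ 49.640
Retention S: 1000/CN − 10 with CN=49.640 → S = 700/69 ≈ 10.145 in
Ia = 0.2S: 0.2·10.145 = 2.029 in (exactly 140/69)
P − Ia = 8.840 − 2.029 = 11749/1725 ≈ 6.811 in (> 0, runoff occurs)
Runoff Q = (P−Ia)²/(P−Ia+S) = (6.811)²/(6.811+10.145) = 138039001/50454525 ≈ 2.736 in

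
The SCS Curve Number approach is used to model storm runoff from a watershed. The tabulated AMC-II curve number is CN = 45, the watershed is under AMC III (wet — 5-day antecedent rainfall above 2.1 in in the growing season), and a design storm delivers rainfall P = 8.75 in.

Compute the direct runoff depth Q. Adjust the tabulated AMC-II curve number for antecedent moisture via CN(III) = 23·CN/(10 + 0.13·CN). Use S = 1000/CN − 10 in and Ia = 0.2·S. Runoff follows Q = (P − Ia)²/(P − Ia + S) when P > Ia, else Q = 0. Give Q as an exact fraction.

Q = 8102645/1782684 in ≈ 4.545 in

CN(III) from CN(II)=45: (23·45)/(10 + 0.13·45) = 20700/317 ≈ 65.300
Retention S: 1000/CN − 10 with CN=65.300 → S = 1100/207 ≈ 5.314 in
Ia = 0.2·(1100/207) = 220/207 in ≈ 1.063 in
Since P=8.750 > Ia=1.063: effective rainfall P−Ia = 6365/828 in
Q = (6365/828)²/((6365/828) + 1100/207) = (40513225/685584)/(10765/828) = 8102645/1782684 in ≈ 4.545 in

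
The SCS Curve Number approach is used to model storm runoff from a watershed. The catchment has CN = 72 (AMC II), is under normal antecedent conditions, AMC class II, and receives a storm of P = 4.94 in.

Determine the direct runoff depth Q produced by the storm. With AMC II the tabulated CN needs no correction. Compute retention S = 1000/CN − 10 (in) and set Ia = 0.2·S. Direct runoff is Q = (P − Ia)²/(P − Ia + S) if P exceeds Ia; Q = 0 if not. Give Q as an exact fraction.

CN(II) = 72; AMC II needs no correction.
Retention S: 1000/CN − 10 with CN=72.000 → S = 35/9 ≈ 3.889 in
Ia = 0.2·(35/9) = 7/9 in ≈ 0.778 in
Since P=4.940 > Ia=0.778: effective rainfall P−Ia = 1873/450 in
Runoff Q = (P−Ia)²/(P−Ia+S) = (4.162)²/(4.162+3.889) = 3508129/1630350 ≈ 2.152 in

Q = 3508129/1630350 in ≈ 2.152 in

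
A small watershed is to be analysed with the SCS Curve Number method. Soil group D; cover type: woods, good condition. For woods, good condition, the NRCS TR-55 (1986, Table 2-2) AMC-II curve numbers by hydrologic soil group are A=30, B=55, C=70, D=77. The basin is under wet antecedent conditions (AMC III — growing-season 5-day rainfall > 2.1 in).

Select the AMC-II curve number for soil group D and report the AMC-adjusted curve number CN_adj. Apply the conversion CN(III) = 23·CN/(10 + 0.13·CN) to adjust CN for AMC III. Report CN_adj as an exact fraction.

CN_adj = 7700/87 ≈ 88.506

NRCS table: woods, good condition, soil group D → CN(II) = 77
Adjust CN=77 to AMC III: 23·77/(10 + 0.13·77) → 1771 ÷ (2001/100) = 7700/87 ≈ 88.506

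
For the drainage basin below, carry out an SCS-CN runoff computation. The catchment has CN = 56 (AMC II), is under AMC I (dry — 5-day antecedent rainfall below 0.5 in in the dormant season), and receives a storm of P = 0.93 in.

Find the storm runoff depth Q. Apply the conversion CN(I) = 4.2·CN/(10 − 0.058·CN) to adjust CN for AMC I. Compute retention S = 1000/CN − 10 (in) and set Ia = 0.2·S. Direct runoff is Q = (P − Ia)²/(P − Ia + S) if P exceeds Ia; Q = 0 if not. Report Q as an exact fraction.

Dry (AMC I): CN(I) = 4.2·56/(10 − 0.058·56) = (1176/5)/(844/125) = 7350/211 ≈ 34.834
Retention S: 1000/CN − 10 with CN=34.834 → S = 2750/147 ≈ 18.707 in
Initial abstraction Ia = S/5 = (2750/147)/5 = 550/147 ≈ 3.741 in
P = 0.930 ≤ Ia = 3.741 in: entire storm abstracted, Q = 0.

Q = 0 in ≈ 0.000 in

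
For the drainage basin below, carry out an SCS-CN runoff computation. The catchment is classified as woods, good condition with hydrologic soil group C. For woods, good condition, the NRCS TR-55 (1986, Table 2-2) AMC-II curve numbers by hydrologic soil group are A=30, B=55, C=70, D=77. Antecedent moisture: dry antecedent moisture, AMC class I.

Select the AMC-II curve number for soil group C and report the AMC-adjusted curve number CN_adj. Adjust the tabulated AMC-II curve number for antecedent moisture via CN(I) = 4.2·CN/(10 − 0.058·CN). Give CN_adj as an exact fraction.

CN_adj = 4900/99 ≈ 49.495

NRCS table: woods, good condition, soil group C → CN(II) = 70
Dry (AMC I): CN(I) = 4.2·70/(10 − 0.058·70) = 294/(297/50) = 4900/99 ≈ 49.495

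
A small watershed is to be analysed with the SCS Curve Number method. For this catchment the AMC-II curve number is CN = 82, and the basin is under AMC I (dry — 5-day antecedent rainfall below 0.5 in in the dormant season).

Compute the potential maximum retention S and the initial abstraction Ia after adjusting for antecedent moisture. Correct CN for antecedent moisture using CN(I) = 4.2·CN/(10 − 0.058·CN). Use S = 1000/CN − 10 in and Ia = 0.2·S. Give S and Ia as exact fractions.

S = 1500/287 in ≈ 5.226 in; Ia = 300/287 in ≈ 1.045 in

Dry (AMC I): CN(I) = 4.2·82/(10 − 0.058·82) = (1722/5)/(1311/250) = 28700/437 ≈ 65.675
Retention S: 1000/CN − 10 with CN=65.675 → S = 1500/287 ≈ 5.226 in
Ia = 0.2·(1500/287) = 300/287 in ≈ 1.045 in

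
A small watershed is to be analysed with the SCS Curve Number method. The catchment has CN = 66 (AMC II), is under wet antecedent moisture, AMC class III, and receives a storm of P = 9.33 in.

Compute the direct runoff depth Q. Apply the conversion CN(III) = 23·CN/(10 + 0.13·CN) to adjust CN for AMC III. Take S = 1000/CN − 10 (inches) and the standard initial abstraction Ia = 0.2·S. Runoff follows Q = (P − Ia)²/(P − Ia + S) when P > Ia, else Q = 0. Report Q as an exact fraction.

Q = 454474177609/64070757300 in ≈ 7.093 in

Wet (AMC III): CN(III) = 23·66/(10 + 0.13·66) = 1518/(929/50) = 75900/929 ≈ 81.701
S = 1000/(75900/929) − 10 = 1700/759 in ≈ 2.240 in
Initial abstraction Ia = S/5 = (1700/759)/5 = 340/759 ≈ 0.448 in
Excess rainfall: 9.330 − 0.448 = 8.882 in; P > Ia so Q > 0
Runoff Q = (P−Ia)²/(P−Ia+S) = (8.882)²/(8.882+2.240) = 454474177609/64070757300 ≈ 7.093 in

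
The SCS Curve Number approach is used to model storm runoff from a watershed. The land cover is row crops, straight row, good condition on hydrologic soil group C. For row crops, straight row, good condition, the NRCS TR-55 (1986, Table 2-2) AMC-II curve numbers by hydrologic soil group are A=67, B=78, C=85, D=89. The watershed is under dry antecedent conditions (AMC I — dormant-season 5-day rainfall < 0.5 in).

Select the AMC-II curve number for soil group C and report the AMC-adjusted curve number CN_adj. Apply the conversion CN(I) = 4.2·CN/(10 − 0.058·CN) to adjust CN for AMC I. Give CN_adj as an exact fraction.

CN_adj = 11900/169 ≈ 70.414

NRCS table: row crops, straight row, good condition, soil group C → CN(II) = 85
Adjust CN=85 to AMC I: 4.2·85/(10 − 0.058·85) → 357 ÷ (507/100) = 11900/169 ≈ 70.414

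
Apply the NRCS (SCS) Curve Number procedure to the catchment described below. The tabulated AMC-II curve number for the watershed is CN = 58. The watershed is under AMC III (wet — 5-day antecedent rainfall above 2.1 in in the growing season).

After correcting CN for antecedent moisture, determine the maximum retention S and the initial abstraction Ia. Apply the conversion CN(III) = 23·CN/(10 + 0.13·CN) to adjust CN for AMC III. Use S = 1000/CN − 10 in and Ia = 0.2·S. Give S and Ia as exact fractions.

Adjust CN=58 to AMC III: 23·58/(10 + 0.13·58) → 1334 ÷ (877/50) = 66700/877 ≈ 76.055
S = 1000/(66700/877) − 10 = 2100/667 in ≈ 3.148 in
Initial abstraction Ia = S/5 = (2100/667)/5 = 420/667 ≈ 0.630 in

S = 2100/667 in ≈ 3.148 in; Ia = 420/667 in ≈ 0.630 in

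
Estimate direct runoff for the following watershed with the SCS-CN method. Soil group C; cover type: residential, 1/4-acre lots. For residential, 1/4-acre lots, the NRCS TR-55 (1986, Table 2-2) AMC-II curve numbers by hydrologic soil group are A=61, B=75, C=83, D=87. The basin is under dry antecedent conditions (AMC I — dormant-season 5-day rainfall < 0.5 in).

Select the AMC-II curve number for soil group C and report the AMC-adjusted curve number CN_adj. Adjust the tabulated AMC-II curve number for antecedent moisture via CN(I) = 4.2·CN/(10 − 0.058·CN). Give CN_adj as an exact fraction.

NRCS table: residential, 1/4-acre lots, soil group C → CN(II) = 83
Dry (AMC I): CN(I) = 4.2·83/(10 − 0.058·83) = (1743/5)/(2593/500) = 174300/2593 ≈ 67.219

CN_adj = 174300/2593 ≈ 67.219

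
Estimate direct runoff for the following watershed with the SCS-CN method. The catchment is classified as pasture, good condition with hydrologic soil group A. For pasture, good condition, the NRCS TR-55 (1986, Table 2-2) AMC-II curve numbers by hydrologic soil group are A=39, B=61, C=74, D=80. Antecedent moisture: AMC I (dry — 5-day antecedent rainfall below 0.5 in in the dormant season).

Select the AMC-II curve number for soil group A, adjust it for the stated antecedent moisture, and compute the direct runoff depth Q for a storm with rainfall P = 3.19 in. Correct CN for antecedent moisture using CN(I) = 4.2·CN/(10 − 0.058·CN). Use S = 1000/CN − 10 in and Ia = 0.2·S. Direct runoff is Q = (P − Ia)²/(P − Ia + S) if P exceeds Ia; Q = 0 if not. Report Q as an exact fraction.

NRCS table: pasture, good condition, soil group A → CN(II) = 39
Adjust CN=39 to AMC I: 4.2·39/(10 − 0.058·39) → (819/5) ÷ (3869/500) = 81900/3869 ≈ 21.168
Max retention: S = 1000/(81900/3869) − 10 = 30500/819 in (≈ 37.241 in)
Ia = 0.2S: 0.2·37.241 = 7.448 in (exactly 6100/819)
P = 3.190 ≤ Ia = 7.448 in: entire storm abstracted, Q = 0.

Q = 0 in ≈ 0.000 in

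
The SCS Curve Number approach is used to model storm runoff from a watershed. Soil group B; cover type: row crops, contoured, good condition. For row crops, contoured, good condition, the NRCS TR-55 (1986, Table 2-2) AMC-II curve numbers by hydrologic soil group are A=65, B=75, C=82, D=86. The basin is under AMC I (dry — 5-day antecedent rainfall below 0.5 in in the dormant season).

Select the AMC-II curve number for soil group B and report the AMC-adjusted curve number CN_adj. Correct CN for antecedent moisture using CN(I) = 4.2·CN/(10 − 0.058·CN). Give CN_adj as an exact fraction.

CN_adj = 6300/113 ≈ 55.752

NRCS table: row crops, contoured, good condition, soil group B → CN(II) = 75
CN(I) from CN(II)=75: (4.2·75)/(10 − 0.058·75) = 6300/113 ≈ 55.752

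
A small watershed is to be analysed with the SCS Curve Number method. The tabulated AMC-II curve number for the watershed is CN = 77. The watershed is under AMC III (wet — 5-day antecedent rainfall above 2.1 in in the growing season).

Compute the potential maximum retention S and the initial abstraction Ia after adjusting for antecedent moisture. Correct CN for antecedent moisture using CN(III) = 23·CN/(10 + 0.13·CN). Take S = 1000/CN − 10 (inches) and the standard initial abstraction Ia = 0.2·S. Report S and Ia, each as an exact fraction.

S = 100/77 in ≈ 1.299 in; Ia = 20/77 in ≈ 0.260 in

Adjust CN=77 to AMC III: 23·77/(10 + 0.13·77) → 1771 ÷ (2001/100) = 7700/87 ≈ 88.506
Retention S: 1000/CN − 10 with CN=88.506 → S = 100/77 ≈ 1.299 in
Ia = 0.2·(100/77) = 20/77 in ≈ 0.260 in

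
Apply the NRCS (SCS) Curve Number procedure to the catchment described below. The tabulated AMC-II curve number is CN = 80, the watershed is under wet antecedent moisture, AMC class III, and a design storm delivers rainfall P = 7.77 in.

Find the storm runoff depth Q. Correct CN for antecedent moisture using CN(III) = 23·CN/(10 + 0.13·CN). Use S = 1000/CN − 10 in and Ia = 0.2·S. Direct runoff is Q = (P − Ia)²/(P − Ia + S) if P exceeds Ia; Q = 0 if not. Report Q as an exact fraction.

Wet (AMC III): CN(III) = 23·80/(10 + 0.13·80) = 1840/(102/5) = 4600/51 ≈ 90.196
Retention S: 1000/CN − 10 with CN=90.196 → S = 25/23 ≈ 1.087 in
Ia = 0.2·(25/23) = 5/23 in ≈ 0.217 in
Since P=7.770 > Ia=0.217: effective rainfall P−Ia = 17371/2300 in
Runoff Q = (P−Ia)²/(P−Ia+S) = (7.553)²/(7.553+1.087) = 301751641/45703300 ≈ 6.602 in

Q = 301751641/45703300 in ≈ 6.602 in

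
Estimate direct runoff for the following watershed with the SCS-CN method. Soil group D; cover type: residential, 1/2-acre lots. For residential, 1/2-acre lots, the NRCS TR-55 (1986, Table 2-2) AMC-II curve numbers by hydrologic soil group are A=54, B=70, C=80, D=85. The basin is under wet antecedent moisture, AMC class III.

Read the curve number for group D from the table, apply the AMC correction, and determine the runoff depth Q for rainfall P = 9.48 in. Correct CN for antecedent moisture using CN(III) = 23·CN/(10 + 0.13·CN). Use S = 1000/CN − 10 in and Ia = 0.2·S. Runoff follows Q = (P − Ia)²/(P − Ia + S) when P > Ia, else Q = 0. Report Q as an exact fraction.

NRCS table: residential, 1/2-acre lots, soil group D → CN(II) = 85
Wet (AMC III): CN(III) = 23·85/(10 + 0.13·85) = 1955/(421/20) = 39100/421 ≈ 92.874
S = 1000/(39100/421) − 10 = 300/391 in ≈ 0.767 in
Initial abstraction Ia = S/5 = (300/391)/5 = 60/391 ≈ 0.153 in
P − Ia = 9.480 − 0.153 = 91167/9775 ≈ 9.327 in (> 0, runoff occurs)
Q = (91167/9775)²/((91167/9775) + 300/391) = (8311421889/95550625)/(98667/9775) = 923491321/107163325 in ≈ 8.618 in

Q = 923491321/107163325 in ≈ 8.618 in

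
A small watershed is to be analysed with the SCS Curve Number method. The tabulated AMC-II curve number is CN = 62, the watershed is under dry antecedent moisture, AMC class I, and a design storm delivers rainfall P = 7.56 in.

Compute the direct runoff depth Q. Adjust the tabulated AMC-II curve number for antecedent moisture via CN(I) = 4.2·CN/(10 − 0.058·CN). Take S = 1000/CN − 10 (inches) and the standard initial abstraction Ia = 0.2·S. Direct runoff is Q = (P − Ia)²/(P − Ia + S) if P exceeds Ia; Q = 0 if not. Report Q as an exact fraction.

Adjust CN=62 to AMC I: 4.2·62/(10 − 0.058·62) → (1302/5) ÷ (1601/250) = 65100/1601 ≈ 40.662
Retention S: 1000/CN − 10 with CN=40.662 → S = 9500/651 ≈ 14.593 in
Ia = 0.2·(9500/651) = 1900/651 in ≈ 2.919 in
Excess rainfall: 7.560 − 2.919 = 4.641 in; P > Ia so Q > 0
Runoff Q = (P−Ia)²/(P−Ia+S) = (4.641)²/(4.641+14.593) = 5706140521/5094709725 ≈ 1.120 in

Q = 5706140521/5094709725 in ≈ 1.120 in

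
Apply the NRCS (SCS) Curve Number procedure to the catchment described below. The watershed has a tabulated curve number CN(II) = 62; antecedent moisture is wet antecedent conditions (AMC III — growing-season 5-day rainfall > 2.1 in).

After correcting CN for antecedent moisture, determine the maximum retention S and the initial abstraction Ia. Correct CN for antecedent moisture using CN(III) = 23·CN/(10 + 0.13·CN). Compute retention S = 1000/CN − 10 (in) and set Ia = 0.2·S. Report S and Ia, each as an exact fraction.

S = 1900/713 in ≈ 2.665 in; Ia = 380/713 in ≈ 0.533 in

Adjust CN=62 to AMC III: 23·62/(10 + 0.13·62) → 1426 ÷ (903/50) = 71300/903 ≈ 78.959
Max retention: S = 1000/(71300/903) − 10 = 1900/713 in (≈ 2.665 in)
Initial abstraction Ia = S/5 = (1900/713)/5 = 380/713 ≈ 0.533 in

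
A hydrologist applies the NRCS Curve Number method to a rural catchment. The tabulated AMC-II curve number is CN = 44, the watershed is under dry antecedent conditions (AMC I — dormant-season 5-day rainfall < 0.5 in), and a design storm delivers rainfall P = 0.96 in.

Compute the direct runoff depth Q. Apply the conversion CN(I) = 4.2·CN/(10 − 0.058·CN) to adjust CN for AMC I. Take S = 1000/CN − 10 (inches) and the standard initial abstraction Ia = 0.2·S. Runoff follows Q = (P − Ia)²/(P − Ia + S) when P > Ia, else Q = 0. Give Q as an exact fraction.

CN(I) from CN(II)=44: (4.2·44)/(10 − 0.058·44) = 3300/133 ≈ 24.812
Retention S: 1000/CN − 10 with CN=24.812 → S = 1000/33 ≈ 30.303 in
Ia = 0.2·(1000/33) = 200/33 in ≈ 6.061 in
P = 0.960 ≤ Ia = 6.061 in: entire storm abstracted, Q = 0.

Q = 0 in ≈ 0.000 in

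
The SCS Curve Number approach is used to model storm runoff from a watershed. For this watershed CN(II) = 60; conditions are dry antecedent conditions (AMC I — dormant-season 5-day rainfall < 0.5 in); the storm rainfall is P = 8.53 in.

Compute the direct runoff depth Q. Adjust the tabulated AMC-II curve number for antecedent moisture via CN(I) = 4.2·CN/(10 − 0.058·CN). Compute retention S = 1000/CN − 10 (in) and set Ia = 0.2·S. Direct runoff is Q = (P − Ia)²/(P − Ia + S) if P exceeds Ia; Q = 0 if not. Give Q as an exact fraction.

Q = 1138320121/842555700 in ≈ 1.351 in

CN(I) from CN(II)=60: (4.2·60)/(10 − 0.058·60) = 6300/163 ≈ 38.650
Max retention: S = 1000/(6300/163) − 10 = 1000/63 in (≈ 15.873 in)
Ia = 0.2S: 0.2·15.873 = 3.175 in (exactly 200/63)
Excess rainfall: 8.530 − 3.175 = 5.355 in; P > Ia so Q > 0
Q: (33739/6300)² ÷ (133739/6300) = 1138320121/842555700 in (≈ 1.351 in)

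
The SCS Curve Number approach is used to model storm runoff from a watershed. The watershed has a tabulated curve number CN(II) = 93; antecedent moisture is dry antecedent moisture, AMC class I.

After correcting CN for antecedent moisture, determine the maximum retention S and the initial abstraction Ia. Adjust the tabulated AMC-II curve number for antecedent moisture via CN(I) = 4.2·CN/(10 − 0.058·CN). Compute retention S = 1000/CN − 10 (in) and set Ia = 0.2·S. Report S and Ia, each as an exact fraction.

Dry (AMC I): CN(I) = 4.2·93/(10 − 0.058·93) = (1953/5)/(2303/500) = 27900/329 ≈ 84.802
S = 1000/(27900/329) − 10 = 500/279 in ≈ 1.792 in
Ia = 0.2S: 0.2·1.792 = 0.358 in (exactly 100/279)

S = 500/279 in ≈ 1.792 in; Ia = 100/279 in ≈ 0.358 in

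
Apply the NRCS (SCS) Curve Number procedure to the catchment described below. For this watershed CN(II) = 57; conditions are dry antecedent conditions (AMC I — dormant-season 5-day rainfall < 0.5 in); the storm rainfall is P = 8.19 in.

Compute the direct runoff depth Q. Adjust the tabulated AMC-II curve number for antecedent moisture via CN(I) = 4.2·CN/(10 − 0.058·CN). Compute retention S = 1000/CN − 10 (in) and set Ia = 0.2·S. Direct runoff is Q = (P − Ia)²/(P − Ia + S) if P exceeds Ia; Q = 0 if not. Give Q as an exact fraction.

Dry (AMC I): CN(I) = 4.2·57/(10 − 0.058·57) = (1197/5)/(3347/500) = 119700/3347 ≈ 35.763
S = 1000/(119700/3347) − 10 = 21500/1197 in ≈ 17.962 in
Ia = 0.2S: 0.2·17.962 = 3.592 in (exactly 4300/1197)
P − Ia = 8.190 − 3.592 = 550343/119700 ≈ 4.598 in (> 0, runoff occurs)
Q: (550343/119700)² ÷ (2700343/119700) = 302877417649/323231057100 in (≈ 0.937 in)

Q = 302877417649/323231057100 in ≈ 0.937 in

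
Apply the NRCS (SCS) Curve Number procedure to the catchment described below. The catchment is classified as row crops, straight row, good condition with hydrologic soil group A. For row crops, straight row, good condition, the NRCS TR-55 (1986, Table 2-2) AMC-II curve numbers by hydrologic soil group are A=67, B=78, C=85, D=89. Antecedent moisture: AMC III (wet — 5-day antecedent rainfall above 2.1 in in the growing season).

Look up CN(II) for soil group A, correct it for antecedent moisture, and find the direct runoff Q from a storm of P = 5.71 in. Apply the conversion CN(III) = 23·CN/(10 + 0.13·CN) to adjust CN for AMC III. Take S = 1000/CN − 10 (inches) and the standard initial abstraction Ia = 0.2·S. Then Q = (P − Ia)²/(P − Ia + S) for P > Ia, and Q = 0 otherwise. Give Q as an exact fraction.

NRCS table: row crops, straight row, good condition, soil group A → CN(II) = 67
Adjust CN=67 to AMC III: 23·67/(10 + 0.13·67) → 1541 ÷ (1871/100) = 154100/1871 ≈ 82.362
S = 1000/(154100/1871) − 10 = 3300/1541 in ≈ 2.141 in
Ia = 0.2·(3300/1541) = 660/1541 in ≈ 0.428 in
P − Ia = 5.710 − 0.428 = 813911/154100 ≈ 5.282 in (> 0, runoff occurs)
Q: (813911/154100)² ÷ (1143911/154100) = 662451115921/176276685100 in (≈ 3.758 in)

Q = 662451115921/176276685100 in ≈ 3.758 in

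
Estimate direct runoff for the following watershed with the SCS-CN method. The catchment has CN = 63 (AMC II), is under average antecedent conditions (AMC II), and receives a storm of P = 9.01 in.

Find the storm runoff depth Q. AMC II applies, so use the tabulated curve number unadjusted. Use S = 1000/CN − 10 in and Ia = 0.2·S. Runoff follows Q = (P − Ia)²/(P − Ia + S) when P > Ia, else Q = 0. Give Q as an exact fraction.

Q = 2436705769/544086900 in ≈ 4.479 in

Average conditions: CN = 63 (no AMC adjustment).
S = 1000/63 − 10 = 370/63 in ≈ 5.873 in
Ia = 0.2·(370/63) = 74/63 in ≈ 1.175 in
Since P=9.010 > Ia=1.175: effective rainfall P−Ia = 49363/6300 in
Runoff Q = (P−Ia)²/(P−Ia+S) = (7.835)²/(7.835+5.873) = 2436705769/544086900 ≈ 4.479 in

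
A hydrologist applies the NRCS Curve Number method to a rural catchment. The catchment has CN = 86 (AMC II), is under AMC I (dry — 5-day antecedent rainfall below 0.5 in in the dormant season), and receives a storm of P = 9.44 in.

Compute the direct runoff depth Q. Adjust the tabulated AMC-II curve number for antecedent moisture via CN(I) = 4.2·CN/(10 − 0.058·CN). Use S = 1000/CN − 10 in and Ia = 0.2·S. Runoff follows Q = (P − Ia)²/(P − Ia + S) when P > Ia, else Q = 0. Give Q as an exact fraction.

Q = 195216784/32607975 in ≈ 5.987 in

Dry (AMC I): CN(I) = 4.2·86/(10 − 0.058·86) = (1806/5)/(1253/250) = 12900/179 ≈ 72.067
S = 1000/(12900/179) − 10 = 500/129 in ≈ 3.876 in
Initial abstraction Ia = S/5 = (500/129)/5 = 100/129 ≈ 0.775 in
P − Ia = 9.440 − 0.775 = 27944/3225 ≈ 8.665 in (> 0, runoff occurs)
Q: (27944/3225)² ÷ (40444/3225) = 195216784/32607975 in (≈ 5.987 in)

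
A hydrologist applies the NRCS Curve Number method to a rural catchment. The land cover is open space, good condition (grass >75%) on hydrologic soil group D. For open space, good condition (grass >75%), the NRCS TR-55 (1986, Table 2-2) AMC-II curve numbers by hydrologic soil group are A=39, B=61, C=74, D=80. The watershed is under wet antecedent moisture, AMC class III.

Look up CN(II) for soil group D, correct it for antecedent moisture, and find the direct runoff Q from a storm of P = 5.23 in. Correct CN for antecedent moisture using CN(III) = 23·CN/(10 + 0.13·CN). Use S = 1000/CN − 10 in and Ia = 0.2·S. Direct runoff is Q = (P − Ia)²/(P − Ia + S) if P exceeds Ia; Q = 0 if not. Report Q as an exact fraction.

Q = 132917841/32266700 in ≈ 4.119 in

NRCS table: open space, good condition (grass >75%), soil group D → CN(II) = 80
Wet (AMC III): CN(III) = 23·80/(10 + 0.13·80) = 1840/(102/5) = 4600/51 ≈ 90.196
Retention S: 1000/CN − 10 with CN=90.196 → S = 25/23 ≈ 1.087 in
Initial abstraction Ia = S/5 = (25/23)/5 = 5/23 ≈ 0.217 in
P − Ia = 5.230 − 0.217 = 11529/2300 ≈ 5.013 in (> 0, runoff occurs)
Runoff Q = (P−Ia)²/(P−Ia+S) = (5.013)²/(5.013+1.087) = 132917841/32266700 ≈ 4.119 in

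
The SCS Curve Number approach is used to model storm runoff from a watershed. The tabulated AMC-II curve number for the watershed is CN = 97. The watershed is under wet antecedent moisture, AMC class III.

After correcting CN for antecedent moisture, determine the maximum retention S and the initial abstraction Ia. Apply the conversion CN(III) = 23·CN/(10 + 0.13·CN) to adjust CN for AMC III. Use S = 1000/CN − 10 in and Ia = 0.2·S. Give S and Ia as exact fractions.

Wet (AMC III): CN(III) = 23·97/(10 + 0.13·97) = 2231/(2261/100) = 223100/2261 ≈ 98.673
Max retention: S = 1000/(223100/2261) − 10 = 300/2231 in (≈ 0.134 in)
Ia = 0.2·(300/2231) = 60/2231 in ≈ 0.027 in

S = 300/2231 in ≈ 0.134 in; Ia = 60/2231 in ≈ 0.027 in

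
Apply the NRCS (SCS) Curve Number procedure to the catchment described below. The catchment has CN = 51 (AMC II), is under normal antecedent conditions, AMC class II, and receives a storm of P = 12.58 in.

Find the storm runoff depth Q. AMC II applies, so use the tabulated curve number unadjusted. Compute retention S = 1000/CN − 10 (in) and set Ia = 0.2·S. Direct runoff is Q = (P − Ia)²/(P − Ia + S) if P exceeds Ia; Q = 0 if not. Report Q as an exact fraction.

CN(II) = 51; AMC II needs no correction.
Retention S: 1000/CN − 10 with CN=51.000 → S = 490/51 ≈ 9.608 in
Ia = 0.2S: 0.2·9.608 = 1.922 in (exactly 98/51)
P − Ia = 12.580 − 1.922 = 27179/2550 ≈ 10.658 in (> 0, runoff occurs)
Q: (27179/2550)² ÷ (51679/2550) = 738698041/131781450 in (≈ 5.605 in)

Q = 738698041/131781450 in ≈ 5.605 in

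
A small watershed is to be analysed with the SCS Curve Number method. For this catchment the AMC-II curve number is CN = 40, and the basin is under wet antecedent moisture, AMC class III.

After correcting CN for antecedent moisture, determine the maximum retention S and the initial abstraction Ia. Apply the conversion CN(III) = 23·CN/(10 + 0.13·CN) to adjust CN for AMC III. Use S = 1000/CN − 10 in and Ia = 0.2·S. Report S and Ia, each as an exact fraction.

S = 150/23 in ≈ 6.522 in; Ia = 30/23 in ≈ 1.304 in

Adjust CN=40 to AMC III: 23·40/(10 + 0.13·40) → 920 ÷ (76/5) = 1150/19 ≈ 60.526
Retention S: 1000/CN − 10 with CN=60.526 → S = 150/23 ≈ 6.522 in
Ia = 0.2·(150/23) = 30/23 in ≈ 1.304 in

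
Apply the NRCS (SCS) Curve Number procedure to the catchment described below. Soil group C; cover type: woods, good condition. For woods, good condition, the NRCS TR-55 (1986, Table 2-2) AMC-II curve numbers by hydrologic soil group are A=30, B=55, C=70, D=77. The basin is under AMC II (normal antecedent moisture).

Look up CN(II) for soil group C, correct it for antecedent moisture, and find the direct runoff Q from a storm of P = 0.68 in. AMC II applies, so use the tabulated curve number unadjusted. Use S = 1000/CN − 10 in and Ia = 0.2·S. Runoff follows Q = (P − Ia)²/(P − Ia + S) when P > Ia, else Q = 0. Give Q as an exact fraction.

Q = 0 in ≈ 0.000 in

NRCS table: woods, good condition, soil group C → CN(II) = 70
Average conditions: CN = 70 (no AMC adjustment).
Retention S: 1000/CN − 10 with CN=70.000 → S = 30/7 ≈ 4.286 in
Ia = 0.2·(30/7) = 6/7 in ≈ 0.857 in
P = 0.680 ≤ Ia = 0.857 in: entire storm abstracted, Q = 0.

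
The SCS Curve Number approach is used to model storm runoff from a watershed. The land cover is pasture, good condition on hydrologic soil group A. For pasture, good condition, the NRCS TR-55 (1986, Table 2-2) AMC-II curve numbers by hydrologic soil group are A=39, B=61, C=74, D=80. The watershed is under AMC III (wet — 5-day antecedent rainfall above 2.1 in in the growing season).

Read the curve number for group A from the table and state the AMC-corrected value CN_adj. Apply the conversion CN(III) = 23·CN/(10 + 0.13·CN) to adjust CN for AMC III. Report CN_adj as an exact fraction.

NRCS table: pasture, good condition, soil group A → CN(II) = 39
Adjust CN=39 to AMC III: 23·39/(10 + 0.13·39) → 897 ÷ (1507/100) = 89700/1507 ≈ 59.522

CN_adj = 89700/1507 ≈ 59.522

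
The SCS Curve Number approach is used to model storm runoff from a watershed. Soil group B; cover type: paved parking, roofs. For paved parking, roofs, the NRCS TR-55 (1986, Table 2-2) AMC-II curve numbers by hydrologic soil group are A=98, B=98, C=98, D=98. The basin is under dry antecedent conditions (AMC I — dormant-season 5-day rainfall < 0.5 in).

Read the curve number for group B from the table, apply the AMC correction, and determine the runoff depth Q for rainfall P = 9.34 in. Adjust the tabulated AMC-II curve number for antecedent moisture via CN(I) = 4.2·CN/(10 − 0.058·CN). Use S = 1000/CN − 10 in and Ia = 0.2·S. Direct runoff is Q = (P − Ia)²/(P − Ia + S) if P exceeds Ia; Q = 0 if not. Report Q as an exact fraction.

Q = 226141144849/25752937350 in ≈ 8.781 in

NRCS table: paved parking, roofs, soil group B → CN(II) = 98
Adjust CN=98 to AMC I: 4.2·98/(10 − 0.058·98) → (2058/5) ÷ (1079/250) = 102900/1079 ≈ 95.366
Retention S: 1000/CN − 10 with CN=95.366 → S = 500/1029 ≈ 0.486 in
Ia = 0.2·(500/1029) = 100/1029 in ≈ 0.097 in
Since P=9.340 > Ia=0.097: effective rainfall P−Ia = 475543/51450 in
Q = (475543/51450)²/((475543/51450) + 500/1029) = (226141144849/2647102500)/(500543/51450) = 226141144849/25752937350 in ≈ 8.781 in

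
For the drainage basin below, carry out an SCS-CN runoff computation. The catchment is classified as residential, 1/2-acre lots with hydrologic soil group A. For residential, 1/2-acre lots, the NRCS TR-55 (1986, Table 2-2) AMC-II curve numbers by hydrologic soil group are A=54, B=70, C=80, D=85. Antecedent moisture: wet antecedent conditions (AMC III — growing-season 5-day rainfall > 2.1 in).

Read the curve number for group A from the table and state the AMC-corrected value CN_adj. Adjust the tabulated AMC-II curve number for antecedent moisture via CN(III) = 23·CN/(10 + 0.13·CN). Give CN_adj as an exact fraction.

NRCS table: residential, 1/2-acre lots, soil group A → CN(II) = 54
Adjust CN=54 to AMC III: 23·54/(10 + 0.13·54) → 1242 ÷ (851/50) = 2700/37 ≈ 72.973

CN_adj = 2700/37 ≈ 72.973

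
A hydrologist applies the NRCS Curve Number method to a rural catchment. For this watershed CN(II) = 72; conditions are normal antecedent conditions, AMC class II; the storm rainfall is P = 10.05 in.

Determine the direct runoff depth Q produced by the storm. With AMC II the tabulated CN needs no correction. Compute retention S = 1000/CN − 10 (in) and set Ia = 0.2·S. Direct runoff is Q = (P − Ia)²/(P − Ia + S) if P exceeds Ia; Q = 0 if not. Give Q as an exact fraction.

CN(II) = 72; AMC II needs no correction.
Retention S: 1000/CN − 10 with CN=72.000 → S = 35/9 ≈ 3.889 in
Initial abstraction Ia = S/5 = (35/9)/5 = 7/9 ≈ 0.778 in
P − Ia = 10.050 − 0.778 = 1669/180 ≈ 9.272 in (> 0, runoff occurs)
Runoff Q = (P−Ia)²/(P−Ia+S) = (9.272)²/(9.272+3.889) = 2785561/426420 ≈ 6.532 in

Q = 2785561/426420 in ≈ 6.532 in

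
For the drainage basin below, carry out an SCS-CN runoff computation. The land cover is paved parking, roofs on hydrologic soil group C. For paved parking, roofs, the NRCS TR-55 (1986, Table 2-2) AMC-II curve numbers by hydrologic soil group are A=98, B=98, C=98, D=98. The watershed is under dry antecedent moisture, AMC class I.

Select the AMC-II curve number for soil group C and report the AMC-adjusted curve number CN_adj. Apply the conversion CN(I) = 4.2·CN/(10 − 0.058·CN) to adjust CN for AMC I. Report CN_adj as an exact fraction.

CN_adj = 102900/1079 ≈ 95.366

NRCS table: paved parking, roofs, soil group C → CN(II) = 98
CN(I) from CN(II)=98: (4.2·98)/(10 − 0.058·98) = 102900/1079 ≈ 95.366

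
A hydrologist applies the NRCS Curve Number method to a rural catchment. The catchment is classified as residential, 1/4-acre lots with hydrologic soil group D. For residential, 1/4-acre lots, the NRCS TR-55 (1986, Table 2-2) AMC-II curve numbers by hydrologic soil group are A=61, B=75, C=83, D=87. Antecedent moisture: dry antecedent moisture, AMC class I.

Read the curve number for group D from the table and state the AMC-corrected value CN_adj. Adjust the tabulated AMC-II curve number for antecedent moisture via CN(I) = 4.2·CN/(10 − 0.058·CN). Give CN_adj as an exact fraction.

NRCS table: residential, 1/4-acre lots, soil group D → CN(II) = 87
Dry (AMC I): CN(I) = 4.2·87/(10 − 0.058·87) = (1827/5)/(2477/500) = 182700/2477 ≈ 73.759

CN_adj = 182700/2477 ≈ 73.759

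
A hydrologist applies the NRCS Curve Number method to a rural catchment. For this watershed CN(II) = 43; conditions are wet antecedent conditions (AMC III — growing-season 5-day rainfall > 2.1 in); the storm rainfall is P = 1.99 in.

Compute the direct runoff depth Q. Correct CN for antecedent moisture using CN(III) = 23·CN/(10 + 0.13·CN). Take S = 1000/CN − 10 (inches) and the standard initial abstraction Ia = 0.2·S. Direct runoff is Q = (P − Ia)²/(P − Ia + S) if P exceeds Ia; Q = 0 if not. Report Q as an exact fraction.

Q = 6857661721/64563007900 in ≈ 0.106 in

Adjust CN=43 to AMC III: 23·43/(10 + 0.13·43) → 989 ÷ (1559/100) = 98900/1559 ≈ 63.438
Retention S: 1000/CN − 10 with CN=63.438 → S = 5700/989 ≈ 5.763 in
Ia = 0.2·(5700/989) = 1140/989 in ≈ 1.153 in
P − Ia = 1.990 − 1.153 = 82811/98900 ≈ 0.837 in (> 0, runoff occurs)
Q: (82811/98900)² ÷ (652811/98900) = 6857661721/64563007900 in (≈ 0.106 in)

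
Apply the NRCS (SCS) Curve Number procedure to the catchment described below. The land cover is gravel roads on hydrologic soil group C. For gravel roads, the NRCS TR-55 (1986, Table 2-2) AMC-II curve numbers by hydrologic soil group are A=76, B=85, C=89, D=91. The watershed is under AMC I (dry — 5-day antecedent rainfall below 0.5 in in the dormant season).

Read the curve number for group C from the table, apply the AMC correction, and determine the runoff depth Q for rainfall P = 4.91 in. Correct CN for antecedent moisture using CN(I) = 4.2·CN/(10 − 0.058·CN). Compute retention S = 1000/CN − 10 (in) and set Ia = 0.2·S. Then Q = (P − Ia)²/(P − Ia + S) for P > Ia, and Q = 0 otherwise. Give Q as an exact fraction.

Q = 652345367041/253750205100 in ≈ 2.571 in

NRCS table: gravel roads, soil group C → CN(II) = 89
Adjust CN=89 to AMC I: 4.2·89/(10 − 0.058·89) → (1869/5) ÷ (2419/500) = 186900/2419 ≈ 77.263
Max retention: S = 1000/(186900/2419) − 10 = 5500/1869 in (≈ 2.943 in)
Ia = 0.2S: 0.2·2.943 = 0.589 in (exactly 1100/1869)
Since P=4.910 > Ia=0.589: effective rainfall P−Ia = 807679/186900 in
Q = (807679/186900)²/((807679/186900) + 5500/1869) = (652345367041/34931610000)/(1357679/186900) = 652345367041/253750205100 in ≈ 2.571 in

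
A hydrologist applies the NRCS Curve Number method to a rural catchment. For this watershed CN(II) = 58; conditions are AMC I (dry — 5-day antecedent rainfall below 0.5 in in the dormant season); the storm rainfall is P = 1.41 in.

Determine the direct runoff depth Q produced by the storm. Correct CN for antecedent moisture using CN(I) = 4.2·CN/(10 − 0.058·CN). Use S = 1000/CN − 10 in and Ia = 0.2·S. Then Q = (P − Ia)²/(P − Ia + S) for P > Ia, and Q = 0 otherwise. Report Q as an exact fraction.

Dry (AMC I): CN(I) = 4.2·58/(10 − 0.058·58) = (1218/5)/(1659/250) = 2900/79 ≈ 36.709
Retention S: 1000/CN − 10 with CN=36.709 → S = 500/29 ≈ 17.241 in
Ia = 0.2S: 0.2·17.241 = 3.448 in (exactly 100/29)
P = 1.410 ≤ Ia = 3.448 in: entire storm abstracted, Q = 0.

Q = 0 in ≈ 0.000 in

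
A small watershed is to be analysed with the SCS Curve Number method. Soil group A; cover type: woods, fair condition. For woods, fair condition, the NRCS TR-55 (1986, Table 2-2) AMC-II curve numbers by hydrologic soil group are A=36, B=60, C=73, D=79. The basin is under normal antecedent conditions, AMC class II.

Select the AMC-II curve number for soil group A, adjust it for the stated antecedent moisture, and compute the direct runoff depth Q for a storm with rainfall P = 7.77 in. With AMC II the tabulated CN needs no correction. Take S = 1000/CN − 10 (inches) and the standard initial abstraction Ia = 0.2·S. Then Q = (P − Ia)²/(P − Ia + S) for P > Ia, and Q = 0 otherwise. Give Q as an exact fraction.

Q = 14386849/17813700 in ≈ 0.808 in

NRCS table: woods, fair condition, soil group A → CN(II) = 36
CN(II) = 36; AMC II needs no correction.
S = 1000/36 − 10 = 160/9 in ≈ 17.778 in
Ia = 0.2S: 0.2·17.778 = 3.556 in (exactly 32/9)
Excess rainfall: 7.770 − 3.556 = 4.214 in; P > Ia so Q > 0
Q: (3793/900)² ÷ (19793/900) = 14386849/17813700 in (≈ 0.808 in)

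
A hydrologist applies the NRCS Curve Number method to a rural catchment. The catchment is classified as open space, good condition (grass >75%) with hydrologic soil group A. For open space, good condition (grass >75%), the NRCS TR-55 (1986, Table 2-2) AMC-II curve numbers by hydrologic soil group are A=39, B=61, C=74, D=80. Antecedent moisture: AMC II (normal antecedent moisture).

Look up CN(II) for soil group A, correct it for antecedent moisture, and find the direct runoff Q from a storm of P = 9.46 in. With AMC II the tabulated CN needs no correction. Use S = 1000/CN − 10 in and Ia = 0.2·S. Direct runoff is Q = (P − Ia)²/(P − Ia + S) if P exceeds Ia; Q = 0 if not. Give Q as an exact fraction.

NRCS table: open space, good condition (grass >75%), soil group A → CN(II) = 39
CN(II) = 39; AMC II needs no correction.
S = 1000/39 − 10 = 610/39 in ≈ 15.641 in
Ia = 0.2·(610/39) = 122/39 in ≈ 3.128 in
Since P=9.460 > Ia=3.128: effective rainfall P−Ia = 12347/1950 in
Q = (12347/1950)²/((12347/1950) + 610/39) = (152448409/3802500)/(42847/1950) = 152448409/83551650 in ≈ 1.825 in

Q = 152448409/83551650 in ≈ 1.825 in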